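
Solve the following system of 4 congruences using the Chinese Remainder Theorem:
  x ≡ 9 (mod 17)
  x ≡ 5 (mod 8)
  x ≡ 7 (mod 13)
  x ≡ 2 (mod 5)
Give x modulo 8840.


Product of moduli M = 17 · 8 · 13 · 5 = 8840.
Merge one congruence at a time:
  Start: x ≡ 9 (mod 17).
  Combine with x ≡ 5 (mod 8); new modulus lcm = 136.
    Write x = 9 + 17·t and substitute into x ≡ 5 (mod 8): 17·t ≡ 5 − 9 = -4 (mod 8).
    Reduce coefficients mod 8: 1·t ≡ 4 (mod 8).
    So t ≡ 4 (mod 8).
    Then x = 9 + 17·4 = 77, valid modulo lcm(17, 8) = 136: x ≡ 77 (mod 136).
  Combine with x ≡ 7 (mod 13); new modulus lcm = 1768.
    Write x = 77 + 136·t and substitute into x ≡ 7 (mod 13): 136·t ≡ 7 − 77 = -70 (mod 13).
    Reduce coefficients mod 13: 6·t ≡ 8 (mod 13).
    The inverse of 6 mod 13 is 11 (since 6·11 = 66 = 5·13 + 1), so t ≡ 11·8 = 88 ≡ 10 (mod 13).
    Then x = 77 + 136·10 = 1437, valid modulo lcm(136, 13) = 1768: x ≡ 1437 (mod 1768).
  Combine with x ≡ 2 (mod 5); new modulus lcm = 8840.
    Write x = 1437 + 1768·t and substitute into x ≡ 2 (mod 5): 1768·t ≡ 2 − 1437 = -1435 (mod 5).
    Reduce coefficients mod 5: 3·t ≡ 0 (mod 5).
    The inverse of 3 mod 5 is 2 (since 3·2 = 6 = 1·5 + 1), so t ≡ 2·0 = 0 ≡ 0 (mod 5).
    Then x = 1437 + 1768·0 = 1437, valid modulo lcm(1768, 5) = 8840: x ≡ 1437 (mod 8840).
Verify against each original: 1437 mod 17 = 9, 1437 mod 8 = 5, 1437 mod 13 = 7, 1437 mod 5 = 2.

x ≡ 1437 (mod 8840).


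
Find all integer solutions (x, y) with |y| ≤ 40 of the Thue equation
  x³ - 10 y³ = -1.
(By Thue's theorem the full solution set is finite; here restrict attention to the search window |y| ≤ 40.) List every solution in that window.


The equation is x³ - 10y³ = -1. For fixed y, x³ = 10·y³ − 1, so a solution requires the RHS to be a perfect cube.
Strategy: iterate y from -40 to 40, compute RHS = 10·y³ − 1, and check whether it is a (positive or negative) perfect cube.
Check small values of y:
  y = 0: RHS = -1 = (-1)³ ⇒ x = -1 works.
  y = 1: RHS = 9 is not a perfect cube.
  y = -1: RHS = -11 is not a perfect cube.
  y = 2: RHS = 79 is not a perfect cube.
  y = -2: RHS = -81 is not a perfect cube.
  y = 3: RHS = 269 is not a perfect cube.
  y = -3: RHS = -271 is not a perfect cube.
Continuing the search up to |y| = 40 finds no further solutions beyond those listed.
Collected solutions: (-1, 0).

Solutions (with |y| ≤ 40): (-1, 0).


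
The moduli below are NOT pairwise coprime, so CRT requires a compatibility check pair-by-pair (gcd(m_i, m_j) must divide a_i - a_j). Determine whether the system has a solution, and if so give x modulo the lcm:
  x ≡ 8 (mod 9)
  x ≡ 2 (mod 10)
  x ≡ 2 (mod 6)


Moduli 9, 10, 6 are not pairwise coprime, so CRT works modulo lcm(m_i) when all pairwise compatibility conditions hold.
Pairwise compatibility: gcd(m_i, m_j) must divide a_i - a_j for every pair.
Merge one congruence at a time:
  Start: x ≡ 8 (mod 9).
  Combine with x ≡ 2 (mod 10): gcd(9, 10) = 1; 2 - 8 = -6, which IS divisible by 1, so compatible.
    Write x = 8 + 9·t and substitute into x ≡ 2 (mod 10): 9·t ≡ 2 − 8 = -6 (mod 10).
    Reduce coefficients mod 10: 9·t ≡ 4 (mod 10).
    The inverse of 9 mod 10 is 9 (since 9·9 = 81 = 8·10 + 1), so t ≡ 9·4 = 36 ≡ 6 (mod 10).
    Then x = 8 + 9·6 = 62, valid modulo lcm(9, 10) = 90: x ≡ 62 (mod 90).
  Combine with x ≡ 2 (mod 6): gcd(90, 6) = 6; 2 - 62 = -60, which IS divisible by 6, so compatible.
    Write x = 62 + 90·t and substitute into x ≡ 2 (mod 6): 90·t ≡ 2 − 62 = -60 (mod 6).
    Divide the congruence (and modulus) by g = 6: 15·t ≡ -10 (mod 1).
    Modulo 1 every t works; take t = 0.
    Then x = 62 + 90·0 = 62, valid modulo lcm(90, 6) = 90: x ≡ 62 (mod 90).
Verify: 62 mod 9 = 8, 62 mod 10 = 2, 62 mod 6 = 2.

x ≡ 62 (mod 90).


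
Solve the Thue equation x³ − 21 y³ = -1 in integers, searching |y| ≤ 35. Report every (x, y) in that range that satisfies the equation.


The equation is x³ - 21y³ = -1. For fixed y, x³ = 21·y³ − 1, so a solution requires the RHS to be a perfect cube.
Strategy: iterate y from -35 to 35, compute RHS = 21·y³ − 1, and check whether it is a (positive or negative) perfect cube.
Check small values of y:
  y = 0: RHS = -1 = (-1)³ ⇒ x = -1 works.
  y = 1: RHS = 20 is not a perfect cube.
  y = -1: RHS = -22 is not a perfect cube.
  y = 2: RHS = 167 is not a perfect cube.
  y = -2: RHS = -169 is not a perfect cube.
  y = 3: RHS = 566 is not a perfect cube.
  y = -3: RHS = -568 is not a perfect cube.
Continuing the search up to |y| = 35 finds no further solutions beyond those listed.
Collected solutions: (-1, 0).

Solutions (with |y| ≤ 35): (-1, 0).


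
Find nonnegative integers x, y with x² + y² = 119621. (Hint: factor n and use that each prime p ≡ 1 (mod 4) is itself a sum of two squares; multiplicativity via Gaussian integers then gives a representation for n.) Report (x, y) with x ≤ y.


Step 1: Factor n = 119621 = 37 · 53 · 61.
Step 2: Check the mod-4 condition on each prime factor: 37 ≡ 1 (mod 4), exponent 1; 53 ≡ 1 (mod 4), exponent 1; 61 ≡ 1 (mod 4), exponent 1.
All primes ≡ 3 (mod 4) appear to even exponent (or don't appear), so by the two-squares theorem n IS expressible as a sum of two squares.
Step 3: Build a representation. Here n = 37 · 53 · 61 is a product of primes ≡ 1 (mod 4). Each prime p ≡ 1 (mod 4) is itself a sum of two squares; find a² by testing p − a² for a perfect square:
  37: 37 − 1² = 36 = 6² ⇒ 37 = 1² + 6².
  53: 53 − 1² = 52, 53 − 2² = 49 = 7² ⇒ 53 = 2² + 7².
  61: 61 − 1² = 60, 61 − 2² = 57, 61 − 3² = 52, 61 − 4² = 45, 61 − 5² = 36 = 6² ⇒ 61 = 5² + 6².
  Combine using the Brahmagupta–Fibonacci identity (a² + b²)(c² + d²) = (ac − bd)² + (ad + bc)² = (ac + bd)² + (ad − bc)²:
  37 · 53 = 1961: from (1² + 6²)(2² + 7²), take (1·2 − 6·7, 1·7 + 6·2) = (2 − 42, 7 + 12) = (-40, 19); dropping signs (only squares matter) gives (40, 19); check 40² + 19² = 1600 + 361 = 1961 ✓.
  1961 · 61 = 119621: from (40² + 19²)(5² + 6²), take (40·5 − 19·6, 40·6 + 19·5) = (200 − 114, 240 + 95) = (86, 335); check 86² + 335² = 7396 + 112225 = 119621 ✓.
Step 4: Order so x ≤ y and verify: 86² + 335² = 7396 + 112225 = 119621 = n. ✓

n = 119621 = 86² + 335² (one valid representation with x ≤ y).


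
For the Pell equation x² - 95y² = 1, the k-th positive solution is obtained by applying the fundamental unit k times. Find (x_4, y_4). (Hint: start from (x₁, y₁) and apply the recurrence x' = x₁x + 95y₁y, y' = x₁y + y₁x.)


Step 1: Find the fundamental solution (x₁, y₁) of x² - 95y² = 1.
  Expand √95 as a continued fraction. a₀ = ⌊√95⌋ = 9; iterate m_{k+1} = d_k·a_k − m_k, d_{k+1} = (95 − m_{k+1}²)/d_k, a_{k+1} = ⌊(a₀ + m_{k+1})/d_{k+1}⌋ (starting m₀ = 0, d₀ = 1), with convergents p_k = a_k·p_{k-1} + p_{k-2}, q_k = a_k·q_{k-1} + q_{k-2} (p₋₁ = 1, q₋₁ = 0):
  k = 0: a₀ = 9; p₀/q₀ = 9/1; p₀² − 95·q₀² = 81 − 95 = -14.
  k = 1: m = 9, d = 14, a = ⌊(9 + 9)/14⌋ = 1; p/q = (1·9 + 1)/(1·1 + 0) = 10/1; p² − 95·q² = 100 − 95 = 5.
  k = 2: m = 5, d = 5, a = ⌊(9 + 5)/5⌋ = 2; p/q = (2·10 + 9)/(2·1 + 1) = 29/3; p² − 95·q² = 841 − 855 = -14.
  k = 3: m = 5, d = 14, a = ⌊(9 + 5)/14⌋ = 1; p/q = (1·29 + 10)/(1·3 + 1) = 39/4; p² − 95·q² = 1521 − 1520 = 1.
  The first convergent with p² − 95·q² = 1 gives the fundamental solution (x₁, y₁) = (39, 4).
Step 2: Apply the recurrence (x_{n+1}, y_{n+1}) = (x₁x_n + 95y₁y_n, x₁y_n + y₁x_n) repeatedly.
  From (x_1, y_1) = (39, 4): x_2 = 39·39 + 95·4·4 = 3041; y_2 = 39·4 + 4·39 = 312.
  From (x_2, y_2) = (3041, 312): x_3 = 39·3041 + 95·4·312 = 237159; y_3 = 39·312 + 4·3041 = 24332.
  From (x_3, y_3) = (237159, 24332): x_4 = 39·237159 + 95·4·24332 = 18495361; y_4 = 39·24332 + 4·237159 = 1897584.
Step 3: Verify x_4² - 95·y_4² = 342078378520321 - 342078378520320 = 1 (should be 1). ✓

(x_1, y_1) = (39, 4); (x_4, y_4) = (18495361, 1897584).


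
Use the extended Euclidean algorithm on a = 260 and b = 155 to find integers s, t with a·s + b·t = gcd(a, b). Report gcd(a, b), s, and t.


Euclidean algorithm on (260, 155) — divide until remainder is 0:
  260 = 1 · 155 + 105
  155 = 1 · 105 + 50
  105 = 2 · 50 + 5
  50 = 10 · 5 + 0
gcd(260, 155) = 5.
Track Bezout coefficients alongside the remainders: start with r₀ = 260 = a·1 + b·0 (s = 1, t = 0) and r₁ = 155 = a·0 + b·1 (s = 0, t = 1); each new remainder r_{k+1} = r_{k-1} − q_k·r_k inherits s_{k+1} = s_{k-1} − q_k·s_k, t_{k+1} = t_{k-1} − q_k·t_k, so r_k = a·s_k + b·t_k at every step:
  q = 1: r = 105, s = 1 − 1·0 = 1, t = 0 − 1·1 = -1  (check: 260·1 + 155·(-1) = 105)
  q = 1: r = 50, s = 0 − 1·1 = -1, t = 1 − 1·(-1) = 2  (check: 260·(-1) + 155·2 = 50)
  q = 2: r = 5, s = 1 − 2·(-1) = 3, t = -1 − 2·2 = -5  (check: 260·3 + 155·(-5) = 5)
The row with r = 5 (the gcd) gives the Bezout coefficients s = 3, t = -5.
Result: 260 · (3) + 155 · (-5) = 5.

gcd(260, 155) = 5; s = 3, t = -5 (check: 260·3 + 155·(-5) = 5).


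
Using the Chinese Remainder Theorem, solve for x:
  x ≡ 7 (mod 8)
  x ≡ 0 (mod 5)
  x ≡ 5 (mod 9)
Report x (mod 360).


Moduli 8, 5, 9 are pairwise coprime; by CRT there is a unique solution modulo M = 8 · 5 · 9 = 360.
Solve pairwise, accumulating the modulus:
  Start with x ≡ 7 (mod 8).
  Combine with x ≡ 0 (mod 5): since gcd(8, 5) = 1, we get a unique residue mod 40.
    Write x = 7 + 8·t and substitute into x ≡ 0 (mod 5): 8·t ≡ 0 − 7 = -7 (mod 5).
    Reduce coefficients mod 5: 3·t ≡ 3 (mod 5).
    The inverse of 3 mod 5 is 2 (since 3·2 = 6 = 1·5 + 1), so t ≡ 2·3 = 6 ≡ 1 (mod 5).
    Then x = 7 + 8·1 = 15, valid modulo lcm(8, 5) = 40: x ≡ 15 (mod 40).
  Combine with x ≡ 5 (mod 9): since gcd(40, 9) = 1, we get a unique residue mod 360.
    Write x = 15 + 40·t and substitute into x ≡ 5 (mod 9): 40·t ≡ 5 − 15 = -10 (mod 9).
    Reduce coefficients mod 9: 4·t ≡ 8 (mod 9).
    The inverse of 4 mod 9 is 7 (since 4·7 = 28 = 3·9 + 1), so t ≡ 7·8 = 56 ≡ 2 (mod 9).
    Then x = 15 + 40·2 = 95, valid modulo lcm(40, 9) = 360: x ≡ 95 (mod 360).
Verify: 95 mod 8 = 7 ✓, 95 mod 5 = 0 ✓, 95 mod 9 = 5 ✓.

x ≡ 95 (mod 360).


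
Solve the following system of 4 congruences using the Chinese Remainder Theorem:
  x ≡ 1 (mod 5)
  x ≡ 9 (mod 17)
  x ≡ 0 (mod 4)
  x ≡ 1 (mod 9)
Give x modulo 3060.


Product of moduli M = 5 · 17 · 4 · 9 = 3060.
Merge one congruence at a time:
  Start: x ≡ 1 (mod 5).
  Combine with x ≡ 9 (mod 17); new modulus lcm = 85.
    Write x = 1 + 5·t and substitute into x ≡ 9 (mod 17): 5·t ≡ 9 − 1 = 8 (mod 17).
    The inverse of 5 mod 17 is 7 (since 5·7 = 35 = 2·17 + 1), so t ≡ 7·8 = 56 ≡ 5 (mod 17).
    Then x = 1 + 5·5 = 26, valid modulo lcm(5, 17) = 85: x ≡ 26 (mod 85).
  Combine with x ≡ 0 (mod 4); new modulus lcm = 340.
    Write x = 26 + 85·t and substitute into x ≡ 0 (mod 4): 85·t ≡ 0 − 26 = -26 (mod 4).
    Reduce coefficients mod 4: 1·t ≡ 2 (mod 4).
    So t ≡ 2 (mod 4).
    Then x = 26 + 85·2 = 196, valid modulo lcm(85, 4) = 340: x ≡ 196 (mod 340).
  Combine with x ≡ 1 (mod 9); new modulus lcm = 3060.
    Write x = 196 + 340·t and substitute into x ≡ 1 (mod 9): 340·t ≡ 1 − 196 = -195 (mod 9).
    Reduce coefficients mod 9: 7·t ≡ 3 (mod 9).
    The inverse of 7 mod 9 is 4 (since 7·4 = 28 = 3·9 + 1), so t ≡ 4·3 = 12 ≡ 3 (mod 9).
    Then x = 196 + 340·3 = 1216, valid modulo lcm(340, 9) = 3060: x ≡ 1216 (mod 3060).
Verify against each original: 1216 mod 5 = 1, 1216 mod 17 = 9, 1216 mod 4 = 0, 1216 mod 9 = 1.

x ≡ 1216 (mod 3060).


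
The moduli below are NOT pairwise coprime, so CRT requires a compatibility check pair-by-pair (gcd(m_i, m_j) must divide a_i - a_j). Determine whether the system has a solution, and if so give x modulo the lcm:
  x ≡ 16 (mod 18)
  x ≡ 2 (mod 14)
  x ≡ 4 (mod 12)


Moduli 18, 14, 12 are not pairwise coprime, so CRT works modulo lcm(m_i) when all pairwise compatibility conditions hold.
Pairwise compatibility: gcd(m_i, m_j) must divide a_i - a_j for every pair.
Merge one congruence at a time:
  Start: x ≡ 16 (mod 18).
  Combine with x ≡ 2 (mod 14): gcd(18, 14) = 2; 2 - 16 = -14, which IS divisible by 2, so compatible.
    Write x = 16 + 18·t and substitute into x ≡ 2 (mod 14): 18·t ≡ 2 − 16 = -14 (mod 14).
    Divide the congruence (and modulus) by g = 2: 9·t ≡ -7 (mod 7).
    Reduce coefficients mod 7: 2·t ≡ 0 (mod 7).
    The inverse of 2 mod 7 is 4 (since 2·4 = 8 = 1·7 + 1), so t ≡ 4·0 = 0 ≡ 0 (mod 7).
    Then x = 16 + 18·0 = 16, valid modulo lcm(18, 14) = 126: x ≡ 16 (mod 126).
  Combine with x ≡ 4 (mod 12): gcd(126, 12) = 6; 4 - 16 = -12, which IS divisible by 6, so compatible.
    Write x = 16 + 126·t and substitute into x ≡ 4 (mod 12): 126·t ≡ 4 − 16 = -12 (mod 12).
    Divide the congruence (and modulus) by g = 6: 21·t ≡ -2 (mod 2).
    Reduce coefficients mod 2: 1·t ≡ 0 (mod 2).
    So t ≡ 0 (mod 2).
    Then x = 16 + 126·0 = 16, valid modulo lcm(126, 12) = 252: x ≡ 16 (mod 252).
Verify: 16 mod 18 = 16, 16 mod 14 = 2, 16 mod 12 = 4.

x ≡ 16 (mod 252).


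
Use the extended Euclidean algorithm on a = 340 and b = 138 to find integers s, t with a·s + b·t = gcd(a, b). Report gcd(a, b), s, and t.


Euclidean algorithm on (340, 138) — divide until remainder is 0:
  340 = 2 · 138 + 64
  138 = 2 · 64 + 10
  64 = 6 · 10 + 4
  10 = 2 · 4 + 2
  4 = 2 · 2 + 0
gcd(340, 138) = 2.
Track Bezout coefficients alongside the remainders: start with r₀ = 340 = a·1 + b·0 (s = 1, t = 0) and r₁ = 138 = a·0 + b·1 (s = 0, t = 1); each new remainder r_{k+1} = r_{k-1} − q_k·r_k inherits s_{k+1} = s_{k-1} − q_k·s_k, t_{k+1} = t_{k-1} − q_k·t_k, so r_k = a·s_k + b·t_k at every step:
  q = 2: r = 64, s = 1 − 2·0 = 1, t = 0 − 2·1 = -2  (check: 340·1 + 138·(-2) = 64)
  q = 2: r = 10, s = 0 − 2·1 = -2, t = 1 − 2·(-2) = 5  (check: 340·(-2) + 138·5 = 10)
  q = 6: r = 4, s = 1 − 6·(-2) = 13, t = -2 − 6·5 = -32  (check: 340·13 + 138·(-32) = 4)
  q = 2: r = 2, s = -2 − 2·13 = -28, t = 5 − 2·(-32) = 69  (check: 340·(-28) + 138·69 = 2)
The row with r = 2 (the gcd) gives the Bezout coefficients s = -28, t = 69.
Result: 340 · (-28) + 138 · (69) = 2.

gcd(340, 138) = 2; s = -28, t = 69 (check: 340·(-28) + 138·69 = 2).


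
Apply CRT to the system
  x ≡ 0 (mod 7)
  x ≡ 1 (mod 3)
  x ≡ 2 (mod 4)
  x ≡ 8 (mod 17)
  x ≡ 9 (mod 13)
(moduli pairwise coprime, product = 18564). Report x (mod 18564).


Product of moduli M = 7 · 3 · 4 · 17 · 13 = 18564.
Merge one congruence at a time:
  Start: x ≡ 0 (mod 7).
  Combine with x ≡ 1 (mod 3); new modulus lcm = 21.
    Write x = 0 + 7·t and substitute into x ≡ 1 (mod 3): 7·t ≡ 1 − 0 = 1 (mod 3).
    Reduce coefficients mod 3: 1·t ≡ 1 (mod 3).
    So t ≡ 1 (mod 3).
    Then x = 0 + 7·1 = 7, valid modulo lcm(7, 3) = 21: x ≡ 7 (mod 21).
  Combine with x ≡ 2 (mod 4); new modulus lcm = 84.
    Write x = 7 + 21·t and substitute into x ≡ 2 (mod 4): 21·t ≡ 2 − 7 = -5 (mod 4).
    Reduce coefficients mod 4: 1·t ≡ 3 (mod 4).
    So t ≡ 3 (mod 4).
    Then x = 7 + 21·3 = 70, valid modulo lcm(21, 4) = 84: x ≡ 70 (mod 84).
  Combine with x ≡ 8 (mod 17); new modulus lcm = 1428.
    Write x = 70 + 84·t and substitute into x ≡ 8 (mod 17): 84·t ≡ 8 − 70 = -62 (mod 17).
    Reduce coefficients mod 17: 16·t ≡ 6 (mod 17).
    The inverse of 16 mod 17 is 16 (since 16·16 = 256 = 15·17 + 1), so t ≡ 16·6 = 96 ≡ 11 (mod 17).
    Then x = 70 + 84·11 = 994, valid modulo lcm(84, 17) = 1428: x ≡ 994 (mod 1428).
  Combine with x ≡ 9 (mod 13); new modulus lcm = 18564.
    Write x = 994 + 1428·t and substitute into x ≡ 9 (mod 13): 1428·t ≡ 9 − 994 = -985 (mod 13).
    Reduce coefficients mod 13: 11·t ≡ 3 (mod 13).
    The inverse of 11 mod 13 is 6 (since 11·6 = 66 = 5·13 + 1), so t ≡ 6·3 = 18 ≡ 5 (mod 13).
    Then x = 994 + 1428·5 = 8134, valid modulo lcm(1428, 13) = 18564: x ≡ 8134 (mod 18564).
Verify against each original: 8134 mod 7 = 0, 8134 mod 3 = 1, 8134 mod 4 = 2, 8134 mod 17 = 8, 8134 mod 13 = 9.

x ≡ 8134 (mod 18564).


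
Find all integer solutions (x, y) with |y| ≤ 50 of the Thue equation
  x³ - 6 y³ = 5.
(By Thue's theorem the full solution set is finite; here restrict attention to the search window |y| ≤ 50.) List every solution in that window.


The equation is x³ - 6y³ = 5. For fixed y, x³ = 6·y³ + 5, so a solution requires the RHS to be a perfect cube.
Strategy: iterate y from -50 to 50, compute RHS = 6·y³ + 5, and check whether it is a (positive or negative) perfect cube.
Check small values of y:
  y = 0: RHS = 5 is not a perfect cube.
  y = 1: RHS = 11 is not a perfect cube.
  y = -1: RHS = -1 = (-1)³ ⇒ x = -1 works.
  y = 2: RHS = 53 is not a perfect cube.
  y = -2: RHS = -43 is not a perfect cube.
  y = 3: RHS = 167 is not a perfect cube.
  y = -3: RHS = -157 is not a perfect cube.
Continuing the search up to |y| = 50 finds no further solutions beyond those listed.
Collected solutions: (-1, -1).

Solutions (with |y| ≤ 50): (-1, -1).


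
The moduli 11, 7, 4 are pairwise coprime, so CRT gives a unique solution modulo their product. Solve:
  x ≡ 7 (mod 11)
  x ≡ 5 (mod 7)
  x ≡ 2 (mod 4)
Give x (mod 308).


Moduli 11, 7, 4 are pairwise coprime; by CRT there is a unique solution modulo M = 11 · 7 · 4 = 308.
Solve pairwise, accumulating the modulus:
  Start with x ≡ 7 (mod 11).
  Combine with x ≡ 5 (mod 7): since gcd(11, 7) = 1, we get a unique residue mod 77.
    Write x = 7 + 11·t and substitute into x ≡ 5 (mod 7): 11·t ≡ 5 − 7 = -2 (mod 7).
    Reduce coefficients mod 7: 4·t ≡ 5 (mod 7).
    The inverse of 4 mod 7 is 2 (since 4·2 = 8 = 1·7 + 1), so t ≡ 2·5 = 10 ≡ 3 (mod 7).
    Then x = 7 + 11·3 = 40, valid modulo lcm(11, 7) = 77: x ≡ 40 (mod 77).
  Combine with x ≡ 2 (mod 4): since gcd(77, 4) = 1, we get a unique residue mod 308.
    Write x = 40 + 77·t and substitute into x ≡ 2 (mod 4): 77·t ≡ 2 − 40 = -38 (mod 4).
    Reduce coefficients mod 4: 1·t ≡ 2 (mod 4).
    So t ≡ 2 (mod 4).
    Then x = 40 + 77·2 = 194, valid modulo lcm(77, 4) = 308: x ≡ 194 (mod 308).
Verify: 194 mod 11 = 7 ✓, 194 mod 7 = 5 ✓, 194 mod 4 = 2 ✓.

x ≡ 194 (mod 308).


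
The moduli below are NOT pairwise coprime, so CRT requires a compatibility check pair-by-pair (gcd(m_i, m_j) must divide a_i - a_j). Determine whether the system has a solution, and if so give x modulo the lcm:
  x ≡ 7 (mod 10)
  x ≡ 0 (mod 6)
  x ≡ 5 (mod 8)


Moduli 10, 6, 8 are not pairwise coprime, so CRT works modulo lcm(m_i) when all pairwise compatibility conditions hold.
Pairwise compatibility: gcd(m_i, m_j) must divide a_i - a_j for every pair.
Merge one congruence at a time:
  Start: x ≡ 7 (mod 10).
  Combine with x ≡ 0 (mod 6): gcd(10, 6) = 2, and 0 - 7 = -7 is NOT divisible by 2.
    ⇒ system is inconsistent (no integer solution).

No solution (the system is inconsistent).


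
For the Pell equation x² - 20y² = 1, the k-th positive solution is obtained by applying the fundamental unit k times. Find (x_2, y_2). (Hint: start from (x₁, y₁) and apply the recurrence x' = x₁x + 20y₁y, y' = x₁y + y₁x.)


Step 1: Find the fundamental solution (x₁, y₁) of x² - 20y² = 1.
  Expand √20 as a continued fraction. a₀ = ⌊√20⌋ = 4; iterate m_{k+1} = d_k·a_k − m_k, d_{k+1} = (20 − m_{k+1}²)/d_k, a_{k+1} = ⌊(a₀ + m_{k+1})/d_{k+1}⌋ (starting m₀ = 0, d₀ = 1), with convergents p_k = a_k·p_{k-1} + p_{k-2}, q_k = a_k·q_{k-1} + q_{k-2} (p₋₁ = 1, q₋₁ = 0):
  k = 0: a₀ = 4; p₀/q₀ = 4/1; p₀² − 20·q₀² = 16 − 20 = -4.
  k = 1: m = 4, d = 4, a = ⌊(4 + 4)/4⌋ = 2; p/q = (2·4 + 1)/(2·1 + 0) = 9/2; p² − 20·q² = 81 − 80 = 1.
  The first convergent with p² − 20·q² = 1 gives the fundamental solution (x₁, y₁) = (9, 2).
Step 2: Apply the recurrence (x_{n+1}, y_{n+1}) = (x₁x_n + 20y₁y_n, x₁y_n + y₁x_n) repeatedly.
  From (x_1, y_1) = (9, 2): x_2 = 9·9 + 20·2·2 = 161; y_2 = 9·2 + 2·9 = 36.
Step 3: Verify x_2² - 20·y_2² = 25921 - 25920 = 1 (should be 1). ✓

(x_1, y_1) = (9, 2); (x_2, y_2) = (161, 36).


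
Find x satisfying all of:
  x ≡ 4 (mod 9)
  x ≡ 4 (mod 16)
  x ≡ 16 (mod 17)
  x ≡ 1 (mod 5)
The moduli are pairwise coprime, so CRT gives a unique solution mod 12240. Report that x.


Product of moduli M = 9 · 16 · 17 · 5 = 12240.
Merge one congruence at a time:
  Start: x ≡ 4 (mod 9).
  Combine with x ≡ 4 (mod 16); new modulus lcm = 144.
    Write x = 4 + 9·t and substitute into x ≡ 4 (mod 16): 9·t ≡ 4 − 4 = 0 (mod 16).
    The inverse of 9 mod 16 is 9 (since 9·9 = 81 = 5·16 + 1), so t ≡ 9·0 = 0 ≡ 0 (mod 16).
    Then x = 4 + 9·0 = 4, valid modulo lcm(9, 16) = 144: x ≡ 4 (mod 144).
  Combine with x ≡ 16 (mod 17); new modulus lcm = 2448.
    Write x = 4 + 144·t and substitute into x ≡ 16 (mod 17): 144·t ≡ 16 − 4 = 12 (mod 17).
    Reduce coefficients mod 17: 8·t ≡ 12 (mod 17).
    The inverse of 8 mod 17 is 15 (since 8·15 = 120 = 7·17 + 1), so t ≡ 15·12 = 180 ≡ 10 (mod 17).
    Then x = 4 + 144·10 = 1444, valid modulo lcm(144, 17) = 2448: x ≡ 1444 (mod 2448).
  Combine with x ≡ 1 (mod 5); new modulus lcm = 12240.
    Write x = 1444 + 2448·t and substitute into x ≡ 1 (mod 5): 2448·t ≡ 1 − 1444 = -1443 (mod 5).
    Reduce coefficients mod 5: 3·t ≡ 2 (mod 5).
    The inverse of 3 mod 5 is 2 (since 3·2 = 6 = 1·5 + 1), so t ≡ 2·2 = 4 ≡ 4 (mod 5).
    Then x = 1444 + 2448·4 = 11236, valid modulo lcm(2448, 5) = 12240: x ≡ 11236 (mod 12240).
Verify against each original: 11236 mod 9 = 4, 11236 mod 16 = 4, 11236 mod 17 = 16, 11236 mod 5 = 1.

x ≡ 11236 (mod 12240).


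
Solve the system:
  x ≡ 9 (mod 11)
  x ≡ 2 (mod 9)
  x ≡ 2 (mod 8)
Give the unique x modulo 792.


Moduli 11, 9, 8 are pairwise coprime; by CRT there is a unique solution modulo M = 11 · 9 · 8 = 792.
Solve pairwise, accumulating the modulus:
  Start with x ≡ 9 (mod 11).
  Combine with x ≡ 2 (mod 9): since gcd(11, 9) = 1, we get a unique residue mod 99.
    Write x = 9 + 11·t and substitute into x ≡ 2 (mod 9): 11·t ≡ 2 − 9 = -7 (mod 9).
    Reduce coefficients mod 9: 2·t ≡ 2 (mod 9).
    The inverse of 2 mod 9 is 5 (since 2·5 = 10 = 1·9 + 1), so t ≡ 5·2 = 10 ≡ 1 (mod 9).
    Then x = 9 + 11·1 = 20, valid modulo lcm(11, 9) = 99: x ≡ 20 (mod 99).
  Combine with x ≡ 2 (mod 8): since gcd(99, 8) = 1, we get a unique residue mod 792.
    Write x = 20 + 99·t and substitute into x ≡ 2 (mod 8): 99·t ≡ 2 − 20 = -18 (mod 8).
    Reduce coefficients mod 8: 3·t ≡ 6 (mod 8).
    The inverse of 3 mod 8 is 3 (since 3·3 = 9 = 1·8 + 1), so t ≡ 3·6 = 18 ≡ 2 (mod 8).
    Then x = 20 + 99·2 = 218, valid modulo lcm(99, 8) = 792: x ≡ 218 (mod 792).
Verify: 218 mod 11 = 9 ✓, 218 mod 9 = 2 ✓, 218 mod 8 = 2 ✓.

x ≡ 218 (mod 792).


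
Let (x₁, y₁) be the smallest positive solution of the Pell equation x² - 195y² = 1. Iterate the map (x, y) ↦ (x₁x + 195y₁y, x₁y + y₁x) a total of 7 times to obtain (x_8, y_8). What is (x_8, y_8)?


Step 1: Find the fundamental solution (x₁, y₁) of x² - 195y² = 1.
  Expand √195 as a continued fraction. a₀ = ⌊√195⌋ = 13; iterate m_{k+1} = d_k·a_k − m_k, d_{k+1} = (195 − m_{k+1}²)/d_k, a_{k+1} = ⌊(a₀ + m_{k+1})/d_{k+1}⌋ (starting m₀ = 0, d₀ = 1), with convergents p_k = a_k·p_{k-1} + p_{k-2}, q_k = a_k·q_{k-1} + q_{k-2} (p₋₁ = 1, q₋₁ = 0):
  k = 0: a₀ = 13; p₀/q₀ = 13/1; p₀² − 195·q₀² = 169 − 195 = -26.
  k = 1: m = 13, d = 26, a = ⌊(13 + 13)/26⌋ = 1; p/q = (1·13 + 1)/(1·1 + 0) = 14/1; p² − 195·q² = 196 − 195 = 1.
  The first convergent with p² − 195·q² = 1 gives the fundamental solution (x₁, y₁) = (14, 1).
Step 2: Apply the recurrence (x_{n+1}, y_{n+1}) = (x₁x_n + 195y₁y_n, x₁y_n + y₁x_n) repeatedly.
  From (x_1, y_1) = (14, 1): x_2 = 14·14 + 195·1·1 = 391; y_2 = 14·1 + 1·14 = 28.
  From (x_2, y_2) = (391, 28): x_3 = 14·391 + 195·1·28 = 10934; y_3 = 14·28 + 1·391 = 783.
  From (x_3, y_3) = (10934, 783): x_4 = 14·10934 + 195·1·783 = 305761; y_4 = 14·783 + 1·10934 = 21896.
  From (x_4, y_4) = (305761, 21896): x_5 = 14·305761 + 195·1·21896 = 8550374; y_5 = 14·21896 + 1·305761 = 612305.
  From (x_5, y_5) = (8550374, 612305): x_6 = 14·8550374 + 195·1·612305 = 239104711; y_6 = 14·612305 + 1·8550374 = 17122644.
  From (x_6, y_6) = (239104711, 17122644): x_7 = 14·239104711 + 195·1·17122644 = 6686381534; y_7 = 14·17122644 + 1·239104711 = 478821727.
  From (x_7, y_7) = (6686381534, 478821727): x_8 = 14·6686381534 + 195·1·478821727 = 186979578241; y_8 = 14·478821727 + 1·6686381534 = 13389885712.
Step 3: Verify x_8² - 195·y_8² = 34961362679182240654081 - 34961362679182240654080 = 1 (should be 1). ✓

(x_1, y_1) = (14, 1); (x_8, y_8) = (186979578241, 13389885712).


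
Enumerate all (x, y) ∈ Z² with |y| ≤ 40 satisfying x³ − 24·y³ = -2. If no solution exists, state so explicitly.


The equation is x³ - 24y³ = -2. For fixed y, x³ = 24·y³ − 2, so a solution requires the RHS to be a perfect cube.
Strategy: iterate y from -40 to 40, compute RHS = 24·y³ − 2, and check whether it is a (positive or negative) perfect cube.
Check small values of y:
  y = 0: RHS = -2 is not a perfect cube.
  y = 1: RHS = 22 is not a perfect cube.
  y = -1: RHS = -26 is not a perfect cube.
  y = 2: RHS = 190 is not a perfect cube.
  y = -2: RHS = -194 is not a perfect cube.
  y = 3: RHS = 646 is not a perfect cube.
  y = -3: RHS = -650 is not a perfect cube.
Continuing the search up to |y| = 40 finds no solutions either.
No (x, y) in the scanned range satisfies the equation.

No integer solutions with |y| ≤ 40.


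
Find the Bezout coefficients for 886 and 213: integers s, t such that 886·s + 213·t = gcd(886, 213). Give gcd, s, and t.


Euclidean algorithm on (886, 213) — divide until remainder is 0:
  886 = 4 · 213 + 34
  213 = 6 · 34 + 9
  34 = 3 · 9 + 7
  9 = 1 · 7 + 2
  7 = 3 · 2 + 1
  2 = 2 · 1 + 0
gcd(886, 213) = 1.
Track Bezout coefficients alongside the remainders: start with r₀ = 886 = a·1 + b·0 (s = 1, t = 0) and r₁ = 213 = a·0 + b·1 (s = 0, t = 1); each new remainder r_{k+1} = r_{k-1} − q_k·r_k inherits s_{k+1} = s_{k-1} − q_k·s_k, t_{k+1} = t_{k-1} − q_k·t_k, so r_k = a·s_k + b·t_k at every step:
  q = 4: r = 34, s = 1 − 4·0 = 1, t = 0 − 4·1 = -4  (check: 886·1 + 213·(-4) = 34)
  q = 6: r = 9, s = 0 − 6·1 = -6, t = 1 − 6·(-4) = 25  (check: 886·(-6) + 213·25 = 9)
  q = 3: r = 7, s = 1 − 3·(-6) = 19, t = -4 − 3·25 = -79  (check: 886·19 + 213·(-79) = 7)
  q = 1: r = 2, s = -6 − 1·19 = -25, t = 25 − 1·(-79) = 104  (check: 886·(-25) + 213·104 = 2)
  q = 3: r = 1, s = 19 − 3·(-25) = 94, t = -79 − 3·104 = -391  (check: 886·94 + 213·(-391) = 1)
The row with r = 1 (the gcd) gives the Bezout coefficients s = 94, t = -391.
Result: 886 · (94) + 213 · (-391) = 1.

gcd(886, 213) = 1; s = 94, t = -391 (check: 886·94 + 213·(-391) = 1).


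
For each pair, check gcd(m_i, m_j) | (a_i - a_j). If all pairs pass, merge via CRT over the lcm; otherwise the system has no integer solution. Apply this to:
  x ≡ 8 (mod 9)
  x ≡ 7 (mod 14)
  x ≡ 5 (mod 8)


Moduli 9, 14, 8 are not pairwise coprime, so CRT works modulo lcm(m_i) when all pairwise compatibility conditions hold.
Pairwise compatibility: gcd(m_i, m_j) must divide a_i - a_j for every pair.
Merge one congruence at a time:
  Start: x ≡ 8 (mod 9).
  Combine with x ≡ 7 (mod 14): gcd(9, 14) = 1; 7 - 8 = -1, which IS divisible by 1, so compatible.
    Write x = 8 + 9·t and substitute into x ≡ 7 (mod 14): 9·t ≡ 7 − 8 = -1 (mod 14).
    Reduce coefficients mod 14: 9·t ≡ 13 (mod 14).
    The inverse of 9 mod 14 is 11 (since 9·11 = 99 = 7·14 + 1), so t ≡ 11·13 = 143 ≡ 3 (mod 14).
    Then x = 8 + 9·3 = 35, valid modulo lcm(9, 14) = 126: x ≡ 35 (mod 126).
  Combine with x ≡ 5 (mod 8): gcd(126, 8) = 2; 5 - 35 = -30, which IS divisible by 2, so compatible.
    Write x = 35 + 126·t and substitute into x ≡ 5 (mod 8): 126·t ≡ 5 − 35 = -30 (mod 8).
    Divide the congruence (and modulus) by g = 2: 63·t ≡ -15 (mod 4).
    Reduce coefficients mod 4: 3·t ≡ 1 (mod 4).
    The inverse of 3 mod 4 is 3 (since 3·3 = 9 = 2·4 + 1), so t ≡ 3·1 = 3 ≡ 3 (mod 4).
    Then x = 35 + 126·3 = 413, valid modulo lcm(126, 8) = 504: x ≡ 413 (mod 504).
Verify: 413 mod 9 = 8, 413 mod 14 = 7, 413 mod 8 = 5.

x ≡ 413 (mod 504).


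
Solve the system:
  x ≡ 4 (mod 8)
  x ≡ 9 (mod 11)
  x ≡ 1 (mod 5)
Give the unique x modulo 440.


Moduli 8, 11, 5 are pairwise coprime; by CRT there is a unique solution modulo M = 8 · 11 · 5 = 440.
Solve pairwise, accumulating the modulus:
  Start with x ≡ 4 (mod 8).
  Combine with x ≡ 9 (mod 11): since gcd(8, 11) = 1, we get a unique residue mod 88.
    Write x = 4 + 8·t and substitute into x ≡ 9 (mod 11): 8·t ≡ 9 − 4 = 5 (mod 11).
    The inverse of 8 mod 11 is 7 (since 8·7 = 56 = 5·11 + 1), so t ≡ 7·5 = 35 ≡ 2 (mod 11).
    Then x = 4 + 8·2 = 20, valid modulo lcm(8, 11) = 88: x ≡ 20 (mod 88).
  Combine with x ≡ 1 (mod 5): since gcd(88, 5) = 1, we get a unique residue mod 440.
    Write x = 20 + 88·t and substitute into x ≡ 1 (mod 5): 88·t ≡ 1 − 20 = -19 (mod 5).
    Reduce coefficients mod 5: 3·t ≡ 1 (mod 5).
    The inverse of 3 mod 5 is 2 (since 3·2 = 6 = 1·5 + 1), so t ≡ 2·1 = 2 ≡ 2 (mod 5).
    Then x = 20 + 88·2 = 196, valid modulo lcm(88, 5) = 440: x ≡ 196 (mod 440).
Verify: 196 mod 8 = 4 ✓, 196 mod 11 = 9 ✓, 196 mod 5 = 1 ✓.

x ≡ 196 (mod 440).


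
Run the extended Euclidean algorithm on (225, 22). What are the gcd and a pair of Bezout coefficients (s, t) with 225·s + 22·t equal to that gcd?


Euclidean algorithm on (225, 22) — divide until remainder is 0:
  225 = 10 · 22 + 5
  22 = 4 · 5 + 2
  5 = 2 · 2 + 1
  2 = 2 · 1 + 0
gcd(225, 22) = 1.
Track Bezout coefficients alongside the remainders: start with r₀ = 225 = a·1 + b·0 (s = 1, t = 0) and r₁ = 22 = a·0 + b·1 (s = 0, t = 1); each new remainder r_{k+1} = r_{k-1} − q_k·r_k inherits s_{k+1} = s_{k-1} − q_k·s_k, t_{k+1} = t_{k-1} − q_k·t_k, so r_k = a·s_k + b·t_k at every step:
  q = 10: r = 5, s = 1 − 10·0 = 1, t = 0 − 10·1 = -10  (check: 225·1 + 22·(-10) = 5)
  q = 4: r = 2, s = 0 − 4·1 = -4, t = 1 − 4·(-10) = 41  (check: 225·(-4) + 22·41 = 2)
  q = 2: r = 1, s = 1 − 2·(-4) = 9, t = -10 − 2·41 = -92  (check: 225·9 + 22·(-92) = 1)
The row with r = 1 (the gcd) gives the Bezout coefficients s = 9, t = -92.
Result: 225 · (9) + 22 · (-92) = 1.

gcd(225, 22) = 1; s = 9, t = -92 (check: 225·9 + 22·(-92) = 1).


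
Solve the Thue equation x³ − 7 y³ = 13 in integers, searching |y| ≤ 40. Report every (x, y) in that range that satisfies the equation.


The equation is x³ - 7y³ = 13. For fixed y, x³ = 7·y³ + 13, so a solution requires the RHS to be a perfect cube.
Strategy: iterate y from -40 to 40, compute RHS = 7·y³ + 13, and check whether it is a (positive or negative) perfect cube.
Check small values of y:
  y = 0: RHS = 13 is not a perfect cube.
  y = 1: RHS = 20 is not a perfect cube.
  y = -1: RHS = 6 is not a perfect cube.
  y = 2: RHS = 69 is not a perfect cube.
  y = -2: RHS = -43 is not a perfect cube.
  y = 3: RHS = 202 is not a perfect cube.
  y = -3: RHS = -176 is not a perfect cube.
Continuing the search up to |y| = 40 finds no solutions either.
No (x, y) in the scanned range satisfies the equation.

No integer solutions with |y| ≤ 40.


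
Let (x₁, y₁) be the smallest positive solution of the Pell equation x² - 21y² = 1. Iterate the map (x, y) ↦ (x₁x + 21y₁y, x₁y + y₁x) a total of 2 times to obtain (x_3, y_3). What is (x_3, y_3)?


Step 1: Find the fundamental solution (x₁, y₁) of x² - 21y² = 1.
  Expand √21 as a continued fraction. a₀ = ⌊√21⌋ = 4; iterate m_{k+1} = d_k·a_k − m_k, d_{k+1} = (21 − m_{k+1}²)/d_k, a_{k+1} = ⌊(a₀ + m_{k+1})/d_{k+1}⌋ (starting m₀ = 0, d₀ = 1), with convergents p_k = a_k·p_{k-1} + p_{k-2}, q_k = a_k·q_{k-1} + q_{k-2} (p₋₁ = 1, q₋₁ = 0):
  k = 0: a₀ = 4; p₀/q₀ = 4/1; p₀² − 21·q₀² = 16 − 21 = -5.
  k = 1: m = 4, d = 5, a = ⌊(4 + 4)/5⌋ = 1; p/q = (1·4 + 1)/(1·1 + 0) = 5/1; p² − 21·q² = 25 − 21 = 4.
  k = 2: m = 1, d = 4, a = ⌊(4 + 1)/4⌋ = 1; p/q = (1·5 + 4)/(1·1 + 1) = 9/2; p² − 21·q² = 81 − 84 = -3.
  k = 3: m = 3, d = 3, a = ⌊(4 + 3)/3⌋ = 2; p/q = (2·9 + 5)/(2·2 + 1) = 23/5; p² − 21·q² = 529 − 525 = 4.
  k = 4: m = 3, d = 4, a = ⌊(4 + 3)/4⌋ = 1; p/q = (1·23 + 9)/(1·5 + 2) = 32/7; p² − 21·q² = 1024 − 1029 = -5.
  k = 5: m = 1, d = 5, a = ⌊(4 + 1)/5⌋ = 1; p/q = (1·32 + 23)/(1·7 + 5) = 55/12; p² − 21·q² = 3025 − 3024 = 1.
  The first convergent with p² − 21·q² = 1 gives the fundamental solution (x₁, y₁) = (55, 12).
Step 2: Apply the recurrence (x_{n+1}, y_{n+1}) = (x₁x_n + 21y₁y_n, x₁y_n + y₁x_n) repeatedly.
  From (x_1, y_1) = (55, 12): x_2 = 55·55 + 21·12·12 = 6049; y_2 = 55·12 + 12·55 = 1320.
  From (x_2, y_2) = (6049, 1320): x_3 = 55·6049 + 21·12·1320 = 665335; y_3 = 55·1320 + 12·6049 = 145188.
Step 3: Verify x_3² - 21·y_3² = 442670662225 - 442670662224 = 1 (should be 1). ✓

(x_1, y_1) = (55, 12); (x_3, y_3) = (665335, 145188).


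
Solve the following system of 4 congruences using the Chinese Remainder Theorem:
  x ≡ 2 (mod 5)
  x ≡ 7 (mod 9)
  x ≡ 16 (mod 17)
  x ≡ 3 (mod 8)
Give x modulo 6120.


Product of moduli M = 5 · 9 · 17 · 8 = 6120.
Merge one congruence at a time:
  Start: x ≡ 2 (mod 5).
  Combine with x ≡ 7 (mod 9); new modulus lcm = 45.
    Write x = 2 + 5·t and substitute into x ≡ 7 (mod 9): 5·t ≡ 7 − 2 = 5 (mod 9).
    The inverse of 5 mod 9 is 2 (since 5·2 = 10 = 1·9 + 1), so t ≡ 2·5 = 10 ≡ 1 (mod 9).
    Then x = 2 + 5·1 = 7, valid modulo lcm(5, 9) = 45: x ≡ 7 (mod 45).
  Combine with x ≡ 16 (mod 17); new modulus lcm = 765.
    Write x = 7 + 45·t and substitute into x ≡ 16 (mod 17): 45·t ≡ 16 − 7 = 9 (mod 17).
    Reduce coefficients mod 17: 11·t ≡ 9 (mod 17).
    The inverse of 11 mod 17 is 14 (since 11·14 = 154 = 9·17 + 1), so t ≡ 14·9 = 126 ≡ 7 (mod 17).
    Then x = 7 + 45·7 = 322, valid modulo lcm(45, 17) = 765: x ≡ 322 (mod 765).
  Combine with x ≡ 3 (mod 8); new modulus lcm = 6120.
    Write x = 322 + 765·t and substitute into x ≡ 3 (mod 8): 765·t ≡ 3 − 322 = -319 (mod 8).
    Reduce coefficients mod 8: 5·t ≡ 1 (mod 8).
    The inverse of 5 mod 8 is 5 (since 5·5 = 25 = 3·8 + 1), so t ≡ 5·1 = 5 ≡ 5 (mod 8).
    Then x = 322 + 765·5 = 4147, valid modulo lcm(765, 8) = 6120: x ≡ 4147 (mod 6120).
Verify against each original: 4147 mod 5 = 2, 4147 mod 9 = 7, 4147 mod 17 = 16, 4147 mod 8 = 3.

x ≡ 4147 (mod 6120).


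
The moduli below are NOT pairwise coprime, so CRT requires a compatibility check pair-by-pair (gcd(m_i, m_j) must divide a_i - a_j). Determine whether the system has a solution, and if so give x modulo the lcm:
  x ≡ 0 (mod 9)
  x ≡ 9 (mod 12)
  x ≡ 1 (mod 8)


Moduli 9, 12, 8 are not pairwise coprime, so CRT works modulo lcm(m_i) when all pairwise compatibility conditions hold.
Pairwise compatibility: gcd(m_i, m_j) must divide a_i - a_j for every pair.
Merge one congruence at a time:
  Start: x ≡ 0 (mod 9).
  Combine with x ≡ 9 (mod 12): gcd(9, 12) = 3; 9 - 0 = 9, which IS divisible by 3, so compatible.
    Write x = 0 + 9·t and substitute into x ≡ 9 (mod 12): 9·t ≡ 9 − 0 = 9 (mod 12).
    Divide the congruence (and modulus) by g = 3: 3·t ≡ 3 (mod 4).
    The inverse of 3 mod 4 is 3 (since 3·3 = 9 = 2·4 + 1), so t ≡ 3·3 = 9 ≡ 1 (mod 4).
    Then x = 0 + 9·1 = 9, valid modulo lcm(9, 12) = 36: x ≡ 9 (mod 36).
  Combine with x ≡ 1 (mod 8): gcd(36, 8) = 4; 1 - 9 = -8, which IS divisible by 4, so compatible.
    Write x = 9 + 36·t and substitute into x ≡ 1 (mod 8): 36·t ≡ 1 − 9 = -8 (mod 8).
    Divide the congruence (and modulus) by g = 4: 9·t ≡ -2 (mod 2).
    Reduce coefficients mod 2: 1·t ≡ 0 (mod 2).
    So t ≡ 0 (mod 2).
    Then x = 9 + 36·0 = 9, valid modulo lcm(36, 8) = 72: x ≡ 9 (mod 72).
Verify: 9 mod 9 = 0, 9 mod 12 = 9, 9 mod 8 = 1.

x ≡ 9 (mod 72).


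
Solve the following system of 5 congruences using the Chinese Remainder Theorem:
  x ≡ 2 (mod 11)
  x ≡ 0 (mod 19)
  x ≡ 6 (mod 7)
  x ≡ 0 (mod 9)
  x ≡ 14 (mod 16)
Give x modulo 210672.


Product of moduli M = 11 · 19 · 7 · 9 · 16 = 210672.
Merge one congruence at a time:
  Start: x ≡ 2 (mod 11).
  Combine with x ≡ 0 (mod 19); new modulus lcm = 209.
    Write x = 2 + 11·t and substitute into x ≡ 0 (mod 19): 11·t ≡ 0 − 2 = -2 (mod 19).
    Reduce coefficients mod 19: 11·t ≡ 17 (mod 19).
    The inverse of 11 mod 19 is 7 (since 11·7 = 77 = 4·19 + 1), so t ≡ 7·17 = 119 ≡ 5 (mod 19).
    Then x = 2 + 11·5 = 57, valid modulo lcm(11, 19) = 209: x ≡ 57 (mod 209).
  Combine with x ≡ 6 (mod 7); new modulus lcm = 1463.
    Write x = 57 + 209·t and substitute into x ≡ 6 (mod 7): 209·t ≡ 6 − 57 = -51 (mod 7).
    Reduce coefficients mod 7: 6·t ≡ 5 (mod 7).
    The inverse of 6 mod 7 is 6 (since 6·6 = 36 = 5·7 + 1), so t ≡ 6·5 = 30 ≡ 2 (mod 7).
    Then x = 57 + 209·2 = 475, valid modulo lcm(209, 7) = 1463: x ≡ 475 (mod 1463).
  Combine with x ≡ 0 (mod 9); new modulus lcm = 13167.
    Write x = 475 + 1463·t and substitute into x ≡ 0 (mod 9): 1463·t ≡ 0 − 475 = -475 (mod 9).
    Reduce coefficients mod 9: 5·t ≡ 2 (mod 9).
    The inverse of 5 mod 9 is 2 (since 5·2 = 10 = 1·9 + 1), so t ≡ 2·2 = 4 ≡ 4 (mod 9).
    Then x = 475 + 1463·4 = 6327, valid modulo lcm(1463, 9) = 13167: x ≡ 6327 (mod 13167).
  Combine with x ≡ 14 (mod 16); new modulus lcm = 210672.
    Write x = 6327 + 13167·t and substitute into x ≡ 14 (mod 16): 13167·t ≡ 14 − 6327 = -6313 (mod 16).
    Reduce coefficients mod 16: 15·t ≡ 7 (mod 16).
    The inverse of 15 mod 16 is 15 (since 15·15 = 225 = 14·16 + 1), so t ≡ 15·7 = 105 ≡ 9 (mod 16).
    Then x = 6327 + 13167·9 = 124830, valid modulo lcm(13167, 16) = 210672: x ≡ 124830 (mod 210672).
Verify against each original: 124830 mod 11 = 2, 124830 mod 19 = 0, 124830 mod 7 = 6, 124830 mod 9 = 0, 124830 mod 16 = 14.

x ≡ 124830 (mod 210672).


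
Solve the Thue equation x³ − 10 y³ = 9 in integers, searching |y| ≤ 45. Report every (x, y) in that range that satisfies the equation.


The equation is x³ - 10y³ = 9. For fixed y, x³ = 10·y³ + 9, so a solution requires the RHS to be a perfect cube.
Strategy: iterate y from -45 to 45, compute RHS = 10·y³ + 9, and check whether it is a (positive or negative) perfect cube.
Check small values of y:
  y = 0: RHS = 9 is not a perfect cube.
  y = 1: RHS = 19 is not a perfect cube.
  y = -1: RHS = -1 = (-1)³ ⇒ x = -1 works.
  y = 2: RHS = 89 is not a perfect cube.
  y = -2: RHS = -71 is not a perfect cube.
  y = 3: RHS = 279 is not a perfect cube.
  y = -3: RHS = -261 is not a perfect cube.
Continuing the search up to |y| = 45 finds no further solutions beyond those listed.
Collected solutions: (-1, -1).

Solutions (with |y| ≤ 45): (-1, -1).


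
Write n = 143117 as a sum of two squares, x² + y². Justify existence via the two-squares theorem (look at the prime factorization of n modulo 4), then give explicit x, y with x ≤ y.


Step 1: Factor n = 143117 = 13 · 101 · 109.
Step 2: Check the mod-4 condition on each prime factor: 13 ≡ 1 (mod 4), exponent 1; 101 ≡ 1 (mod 4), exponent 1; 109 ≡ 1 (mod 4), exponent 1.
All primes ≡ 3 (mod 4) appear to even exponent (or don't appear), so by the two-squares theorem n IS expressible as a sum of two squares.
Step 3: Build a representation. Here n = 13 · 101 · 109 is a product of primes ≡ 1 (mod 4). Each prime p ≡ 1 (mod 4) is itself a sum of two squares; find a² by testing p − a² for a perfect square:
  13: 13 − 1² = 12, 13 − 2² = 9 = 3² ⇒ 13 = 2² + 3².
  101: 101 − 1² = 100 = 10² ⇒ 101 = 1² + 10².
  109: 109 − 1² = 108, 109 − 2² = 105, 109 − 3² = 100 = 10² ⇒ 109 = 3² + 10².
  Combine using the Brahmagupta–Fibonacci identity (a² + b²)(c² + d²) = (ac − bd)² + (ad + bc)² = (ac + bd)² + (ad − bc)²:
  13 · 101 = 1313: from (2² + 3²)(1² + 10²), take (2·1 − 3·10, 2·10 + 3·1) = (2 − 30, 20 + 3) = (-28, 23); dropping signs (only squares matter) gives (28, 23); check 28² + 23² = 784 + 529 = 1313 ✓.
  1313 · 109 = 143117: from (28² + 23²)(3² + 10²), take (28·3 − 23·10, 28·10 + 23·3) = (84 − 230, 280 + 69) = (-146, 349); dropping signs (only squares matter) gives (146, 349); check 146² + 349² = 21316 + 121801 = 143117 ✓.
Step 4: Order so x ≤ y and verify: 146² + 349² = 21316 + 121801 = 143117 = n. ✓

n = 143117 = 146² + 349² (one valid representation with x ≤ y).
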